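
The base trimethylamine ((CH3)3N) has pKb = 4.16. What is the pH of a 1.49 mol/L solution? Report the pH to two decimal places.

(CH3)3N + H2O ⇌ (CH3)3NH+ + OH-
Kb = 10^(−4.16) = 6.92 × 10^-5
From the ICE table, Kb = [OH-]²/(1.49 − [OH-]) = 6.92 × 10^-5.
Since Kb ≪ C₀, [OH-] ≈ √(Kb·C₀) = 1.02 × 10^-2 M.
([OH-]/C₀ = 0.68% < 5%, so the approximation holds.)
pOH = 1.99, so pH = 14.00 − pOH = 12.01

pH = 12.01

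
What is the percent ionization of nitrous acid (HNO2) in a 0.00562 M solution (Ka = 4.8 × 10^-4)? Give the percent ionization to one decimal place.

25.3%

HNO2 ⇌ NO2- + H+; let x = [H+] at equilibrium.
Ka = x²/(C₀ − x); solving the quadratic gives x = 1.42 × 10^-3 M.
Fraction ionized = 1.42 × 10^-3 / 0.00562 = 0.2527 → 25.3%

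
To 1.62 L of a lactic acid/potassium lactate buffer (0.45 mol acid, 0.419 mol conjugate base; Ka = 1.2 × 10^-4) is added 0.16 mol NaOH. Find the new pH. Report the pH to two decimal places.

pH = 4.22

After neutralization: n(CH3CH(OH)COOH) = 0.29 mol, n(CH3CH(OH)COO-) = 0.579 mol.
pKa = −log(1.2 × 10^-4) = 3.921
pH = pKa + log(n_CH3CH(OH)COO-/n_CH3CH(OH)COOH) = 3.921 + log(0.579/0.29) = 3.921 + (+0.300)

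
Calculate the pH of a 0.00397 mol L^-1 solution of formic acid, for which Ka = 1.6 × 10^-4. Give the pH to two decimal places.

pH = 3.14

HCOOH ⇌ HCOO- + H+
From the ICE table, Ka = [H+]²/(0.00397 − [H+]) = 1.6 × 10^-4.
[H+] is not negligible relative to C₀; solve [H+]² + 0.00016·[H+] − 6.35e-07 = 0.
[H+] = [−0.00016 + √(0.00016² + 2.54e-06)]/2 = 7.21 × 10^-4 M
pH = −log(7.21 × 10^-4) = 3.14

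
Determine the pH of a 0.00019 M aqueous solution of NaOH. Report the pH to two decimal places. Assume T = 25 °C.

pH = 10.28

NaOH is a strong base; [OH-] = 0.00019 M.
pOH = -log(0.00019) = 3.72
pH = 14.00 - 3.72 = 10.28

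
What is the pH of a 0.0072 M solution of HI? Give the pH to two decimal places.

HI is a strong acid and dissociates completely, so [H+] = 0.0072 M.
pH = -log(0.0072) = 2.14

pH = 2.14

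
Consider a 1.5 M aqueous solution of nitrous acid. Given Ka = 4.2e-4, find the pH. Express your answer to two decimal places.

pH = 1.60

HNO2 ⇌ NO2- + H+
Ka = x²/(1.5 − x) = 4.2 × 10^-4
Neglecting x in the denominator: x = √(4.2 × 10^-4 × 1.5) = 2.51 × 10^-2 M
Check: 1.7% ionized — well under 5%, approximation valid.
pH = −log(2.51 × 10^-2) = 1.60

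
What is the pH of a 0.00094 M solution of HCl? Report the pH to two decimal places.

HCl is a strong acid and dissociates completely, so [H+] = 0.00094 M.
pH = -log(0.00094) = 3.03

pH = 3.03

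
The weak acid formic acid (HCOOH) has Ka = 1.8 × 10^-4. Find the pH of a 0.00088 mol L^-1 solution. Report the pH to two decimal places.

HCOOH ⇌ HCOO- + H+
From the ICE table, Ka = [H+]²/(0.00088 − [H+]) = 1.8 × 10^-4.
The 5% rule fails; solving [H+]² + Ka·[H+] − Ka·C₀ = 0 exactly:
[H+] = (−Ka + √(Ka² + 4·Ka·C₀))/2 = 3.18 × 10^-4 M
pH = −log[H+] = −log(3.18 × 10^-4) = 3.50

pH = 3.50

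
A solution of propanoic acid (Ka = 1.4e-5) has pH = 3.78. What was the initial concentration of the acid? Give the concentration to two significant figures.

[H+] = 10^(-3.78) = 1.66 × 10^-4 M = x
Ka = x²/(C₀ − x) ⇒ C₀ = x + x²/Ka
C₀ = 1.66 × 10^-4 + (1.66 × 10^-4)²/(1.4 × 10^-5) = 2.13 × 10^-3 M

C₀ = 2.1 × 10^-3 M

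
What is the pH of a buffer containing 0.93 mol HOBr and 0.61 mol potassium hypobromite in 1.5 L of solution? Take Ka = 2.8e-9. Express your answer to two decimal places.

pH = 8.37

pKa = −log(2.8 × 10^-9) = 8.553
pH = pKa + log([A⁻]/[HA]) = 8.553 + log(0.61/0.93)
pH = 8.553 + (-0.183) = 8.37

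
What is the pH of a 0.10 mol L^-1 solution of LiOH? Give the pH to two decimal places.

LiOH is a strong base; [OH-] = 0.1 M.
pOH = -log(0.1) = 1.00
pH = 14.00 - 1.00 = 13.00

pH = 13.00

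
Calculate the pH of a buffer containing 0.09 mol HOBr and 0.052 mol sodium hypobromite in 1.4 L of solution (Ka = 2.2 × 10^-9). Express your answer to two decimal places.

pKa = −log(2.2 × 10^-9) = 8.658
Henderson–Hasselbalch: pH = pKa + log([OBr-]/[HOBr]) = 8.658 + log(0.052/0.09)
pH = 8.658 + (-0.238) = 8.42

pH = 8.42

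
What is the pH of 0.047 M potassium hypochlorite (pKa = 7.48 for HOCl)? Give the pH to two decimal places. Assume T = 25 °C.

OCl- is the conjugate base of the weak acid HOCl.
Ka = 10^(−7.48) = 3.31 × 10^-8
Kb = Kw/Ka = 1.0×10^-14 / 3.31 × 10^-8 = 3.02 × 10^-7
Kb = [OH-]²/(0.047 − [OH-]) = 3.02 × 10^-7
Since Kb ≪ C₀, [OH-] ≈ √(Kb·C₀) = 1.19 × 10^-4 M.
([OH-]/C₀ = 0.25% < 5%, so the approximation holds.)
pOH = 3.92, so pH = 14.00 − pOH = 10.08

pH = 10.08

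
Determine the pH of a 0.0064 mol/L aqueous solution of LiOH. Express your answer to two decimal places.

LiOH is a strong base; [OH-] = 0.0064 M.
pOH = -log(0.0064) = 2.19
pH = 14.00 - 2.19 = 11.81

pH = 11.81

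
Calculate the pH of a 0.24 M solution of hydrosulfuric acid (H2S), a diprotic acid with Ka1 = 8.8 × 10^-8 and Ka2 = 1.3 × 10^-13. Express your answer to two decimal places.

Ka1 ≫ Ka2, so treat the first dissociation as the only significant source of H+.
Ka1 = x²/(0.24 − x) = 8.8 × 10^-8
x ≈ √(8.8 × 10^-8 × 0.24) = 1.45 × 10^-4 M
pH = −log(1.45 × 10^-4) = 3.84

pH = 3.84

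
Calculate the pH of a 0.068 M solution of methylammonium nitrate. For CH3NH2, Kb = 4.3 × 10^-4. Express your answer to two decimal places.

CH3NH3+ is the conjugate acid of the weak base CH3NH2.
Ka = Kw/Kb = 1.0×10^-14 / 4.3 × 10^-4 = 2.33 × 10^-11
Ka = [H+]²/(0.068 − [H+]) = 2.33 × 10^-11
Assume [H+] ≪ 0.068: [H+] ≈ √(2.33 × 10^-11 × 0.068) = 1.26 × 10^-6 M
Check: 0.0019% ionized — well under 5%, approximation valid.
pH = −log[H+] = −log(1.26 × 10^-6) = 5.90

pH = 5.90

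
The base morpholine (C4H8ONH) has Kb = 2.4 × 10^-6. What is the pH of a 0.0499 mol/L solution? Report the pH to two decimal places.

C4H8ONH + H2O ⇌ C4H8ONH2+ + OH-
Kb = [OH-]²/(0.0499 − [OH-]) = 2.4 × 10^-6
Assume [OH-] ≪ 0.0499: [OH-] ≈ √(2.4 × 10^-6 × 0.0499) = 3.46 × 10^-4 M
([OH-]/C₀ = 0.69% < 5%, so the approximation holds.)
pOH = −log(3.46 × 10^-4) = 3.46; pH = 14.00 − 3.46 = 10.54

pH = 10.54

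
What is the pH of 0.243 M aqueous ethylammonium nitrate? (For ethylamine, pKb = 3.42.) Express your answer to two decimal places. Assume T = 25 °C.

pH = 5.60

C2H5NH3+ is the conjugate acid of the weak base C2H5NH2.
Kb = 10^(−3.42) = 3.80 × 10^-4
Ka = Kw/Kb = 1.0×10^-14 / 3.80 × 10^-4 = 2.63 × 10^-11
From the ICE table, Ka = x²/(0.243 − x) = 2.63 × 10^-11.
Neglecting x in the denominator: x = √(2.63 × 10^-11 × 0.243) = 2.53 × 10^-6 M
pH = −log(2.53 × 10^-6) = 5.60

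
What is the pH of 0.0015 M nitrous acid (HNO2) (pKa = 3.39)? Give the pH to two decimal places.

HNO2 ⇌ NO2- + H+
Ka = 10^(−3.39) = 4.07 × 10^-4
Ka = [H+]²/(0.0015 − [H+]) = 4.07 × 10^-4
The 5% rule fails; solving [H+]² + Ka·[H+] − Ka·C₀ = 0 exactly:
[H+] = (−Ka + √(Ka² + 4·Ka·C₀))/2 = 6.04 × 10^-4 M
pH = −log(6.04 × 10^-4) = 3.22

pH = 3.22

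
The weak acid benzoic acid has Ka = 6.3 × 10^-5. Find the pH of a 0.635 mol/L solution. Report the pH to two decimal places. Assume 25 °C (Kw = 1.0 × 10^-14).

C6H5COOH ⇌ C6H5COO- + H+
From the ICE table, Ka = [H+]²/(0.635 − [H+]) = 6.3 × 10^-5.
Neglecting [H+] in the denominator: [H+] = √(6.3 × 10^-5 × 0.635) = 6.32 × 10^-3 M
pH = −log(6.32 × 10^-3) = 2.20

pH = 2.20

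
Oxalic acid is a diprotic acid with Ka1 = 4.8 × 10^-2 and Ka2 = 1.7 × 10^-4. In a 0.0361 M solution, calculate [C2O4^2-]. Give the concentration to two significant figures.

1.7 × 10^-4 M

First ionization gives [H+] ≈ [HC2O4-] = 2.40 × 10^-2 M.
Second step: Ka2 = [H+][C2O4^2-]/[HC2O4-] ≈ [C2O4^2-] (since [H+] ≈ [HC2O4-]).
So [C2O4^2-] ≈ Ka2.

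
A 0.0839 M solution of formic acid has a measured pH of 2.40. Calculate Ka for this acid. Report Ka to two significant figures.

[H+] = 10^(-2.40) = 3.98 × 10^-3 M
At equilibrium [HA] = 0.0839 − 3.98 × 10^-3 = 7.99 × 10^-2 M
Ka = [H+][A-]/[HA] = (3.98 × 10^-3)² / 7.99 × 10^-2 = 2.0 × 10^-4

Ka = 2.0 × 10^-4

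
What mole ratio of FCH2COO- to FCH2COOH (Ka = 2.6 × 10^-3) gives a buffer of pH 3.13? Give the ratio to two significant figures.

ratio = 3.5

pKa = -log(2.6 × 10^-3) = 2.585
pH = pKa + log(r) ⇒ log(r) = 3.13 − 2.585 = +0.545
r = [FCH2COO-]/[FCH2COOH] = 10^(+0.545) = 3.51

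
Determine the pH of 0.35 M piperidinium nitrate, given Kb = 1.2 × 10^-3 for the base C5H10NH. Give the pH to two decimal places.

C5H10NH2+ is the conjugate acid of the weak base C5H10NH.
Ka = Kw/Kb = 1.0×10^-14 / 1.2 × 10^-3 = 8.33 × 10^-12
Let x = [H+] at equilibrium. Ka = x²/(0.35 − x).
Assume x ≪ 0.35: x ≈ √(8.33 × 10^-12 × 0.35) = 1.71 × 10^-6 M
(x/C₀ = 0.00049% < 5%, so the approximation holds.)
pH = −log[H+] = −log(1.71 × 10^-6) = 5.77

pH = 5.77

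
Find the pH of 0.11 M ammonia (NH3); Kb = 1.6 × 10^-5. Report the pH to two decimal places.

pH = 11.12

NH3 + H2O ⇌ NH4+ + OH-
Let x = [OH-] at equilibrium. Kb = x²/(0.11 − x).
Assume x ≪ 0.11: x ≈ √(1.6 × 10^-5 × 0.11) = 1.33 × 10^-3 M
Check: 1.2% ionized — well under 5%, approximation valid.
pOH = −log(1.33 × 10^-3) = 2.88; pH = 14.00 − 2.88 = 11.12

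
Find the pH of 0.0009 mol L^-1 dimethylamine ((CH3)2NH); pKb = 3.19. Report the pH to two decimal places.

pH = 10.70

(CH3)2NH + H2O ⇌ (CH3)2NH2+ + OH-
Kb = 10^(−3.19) = 6.46 × 10^-4
From the ICE table, Kb = x²/(0.0009 − x) = 6.46 × 10^-4.
Here C₀/Kb ≈ 1.39, so the small-x approximation fails. Use the quadratic:
x = (−Kb + √(Kb² + 4·Kb·C₀))/2 = 5.05 × 10^-4 M
pOH = −log(5.05 × 10^-4) = 3.30; pH = 14.00 − 3.30 = 10.70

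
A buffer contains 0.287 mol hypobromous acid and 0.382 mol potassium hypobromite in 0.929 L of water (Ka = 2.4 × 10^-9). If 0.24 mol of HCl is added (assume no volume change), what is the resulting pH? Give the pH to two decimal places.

After neutralization: n(HOBr) = 0.527 mol, n(OBr-) = 0.142 mol.
pKa = −log(2.4 × 10^-9) = 8.620
pH = pKa + log([A⁻]/[HA]) = 8.620 + log(0.142/0.527) = 8.620 -0.570

pH = 8.05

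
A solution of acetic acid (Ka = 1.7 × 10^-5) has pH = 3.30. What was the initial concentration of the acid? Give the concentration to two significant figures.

C₀ = 1.5 × 10^-2 M

[H+] = 10^(-3.30) = 5.01 × 10^-4 M = x
Ka = x²/(C₀ − x) ⇒ C₀ = x + x²/Ka
C₀ = 5.01 × 10^-4 + (5.01 × 10^-4)²/(1.7 × 10^-5) = 1.53 × 10^-2 M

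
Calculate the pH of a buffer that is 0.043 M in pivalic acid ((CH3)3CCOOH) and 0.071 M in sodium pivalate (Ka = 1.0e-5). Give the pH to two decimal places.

pH = 5.22

pKa = −log(1.0 × 10^-5) = 5.000
pH = pKa + log([A⁻]/[HA]) = 5.000 + log(0.071/0.043)
pH = 5.000 + (+0.218) = 5.22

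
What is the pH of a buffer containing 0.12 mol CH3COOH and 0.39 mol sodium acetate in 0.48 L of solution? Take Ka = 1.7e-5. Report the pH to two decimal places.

pH = 5.28

pKa = −log(1.7 × 10^-5) = 4.770
Using pH = pKa + log([base]/[acid]) with [base]/[acid] = 0.39/0.12:
pH = 4.770 + (+0.512) = 5.28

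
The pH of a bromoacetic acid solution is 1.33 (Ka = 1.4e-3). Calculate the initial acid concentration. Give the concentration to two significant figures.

C₀ = 1.6 M

[H+] = 10^(-1.33) = 4.68 × 10^-2 M = x
Ka = x²/(C₀ − x) ⇒ C₀ = x + x²/Ka
C₀ = 4.68 × 10^-2 + (4.68 × 10^-2)²/(1.4 × 10^-3) = 1.61 M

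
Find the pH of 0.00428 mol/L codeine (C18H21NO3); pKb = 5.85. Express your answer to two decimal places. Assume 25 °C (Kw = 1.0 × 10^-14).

C18H21NO3 + H2O ⇌ C18H22NO3+ + OH-
Kb = 10^(−5.85) = 1.41 × 10^-6
Kb = x²/(0.00428 − x) = 1.41 × 10^-6
Neglecting x in the denominator: x = √(1.41 × 10^-6 × 0.00428) = 7.77 × 10^-5 M
pOH = −log(7.77 × 10^-5) = 4.11; pH = 14.00 − 4.11 = 9.89

pH = 9.89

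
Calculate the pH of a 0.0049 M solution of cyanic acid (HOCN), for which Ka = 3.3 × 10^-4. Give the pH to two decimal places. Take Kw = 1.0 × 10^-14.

HOCN ⇌ OCN- + H+
From the ICE table, Ka = [H+]²/(0.0049 − [H+]) = 3.3 × 10^-4.
Here C₀/Ka ≈ 14.8, so the small-[H+] approximation fails. Use the quadratic:
[H+] = (−Ka + √(Ka² + 4·Ka·C₀))/2 = 1.12 × 10^-3 M
pH = −log[H+] = −log(1.12 × 10^-3) = 2.95

pH = 2.95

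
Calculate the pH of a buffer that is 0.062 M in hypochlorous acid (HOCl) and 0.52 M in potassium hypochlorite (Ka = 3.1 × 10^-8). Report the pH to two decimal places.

pKa = −log(3.1 × 10^-8) = 7.509
Using pH = pKa + log([base]/[acid]) with [base]/[acid] = 0.52/0.062:
pH = 7.509 + (+0.924) = 8.43

pH = 8.43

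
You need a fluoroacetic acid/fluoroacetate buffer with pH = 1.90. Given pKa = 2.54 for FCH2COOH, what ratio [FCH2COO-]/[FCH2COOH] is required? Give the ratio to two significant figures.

pH = pKa + log(r) ⇒ log(r) = 1.90 − 2.54 = -0.64
r = [FCH2COO-]/[FCH2COOH] = 10^(-0.64) = 0.229

ratio = 0.23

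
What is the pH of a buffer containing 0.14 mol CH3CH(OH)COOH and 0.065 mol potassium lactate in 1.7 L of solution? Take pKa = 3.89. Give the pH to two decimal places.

pH = pKa + log([A⁻]/[HA]) = 3.89 + log(0.065/0.14)
pH = 3.89 + (-0.333) = 3.56

pH = 3.56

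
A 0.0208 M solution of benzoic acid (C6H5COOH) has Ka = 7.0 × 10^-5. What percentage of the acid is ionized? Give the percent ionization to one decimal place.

C6H5COOH ⇌ C6H5COO- + H+; let x = [H+] at equilibrium.
Solve x² + 7e-05x − 1.46e-06 = 0 → x = 1.17 × 10^-3 M
% ionization = x/C₀ × 100% = 1.17 × 10^-3/0.0208 × 100% = 5.6%

5.6%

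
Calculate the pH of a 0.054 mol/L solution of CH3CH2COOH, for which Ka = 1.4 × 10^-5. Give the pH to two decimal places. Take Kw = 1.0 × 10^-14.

CH3CH2COOH ⇌ CH3CH2COO- + H+
From the ICE table, Ka = x²/(0.054 − x) = 1.4 × 10^-5.
Since Ka ≪ C₀, x ≈ √(Ka·C₀) = 8.69 × 10^-4 M.
pH = −log[H+] = −log(8.69 × 10^-4) = 3.06

pH = 3.06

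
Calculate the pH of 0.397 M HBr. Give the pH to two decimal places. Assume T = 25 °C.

HBr is a strong acid and dissociates completely, so [H+] = 0.397 M.
pH = -log(0.397) = 0.40

pH = 0.40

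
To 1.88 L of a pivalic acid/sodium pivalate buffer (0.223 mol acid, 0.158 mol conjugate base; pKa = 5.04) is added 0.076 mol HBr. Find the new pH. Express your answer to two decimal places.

pH = 4.48

Added H+ converts (CH3)3CCOO- to (CH3)3CCOOH: (CH3)3CCOOH → 0.299 mol, (CH3)3CCOO- → 0.082 mol.
pH = pKa + log([A⁻]/[HA]) = 5.04 + log(0.082/0.299) = 5.04 -0.562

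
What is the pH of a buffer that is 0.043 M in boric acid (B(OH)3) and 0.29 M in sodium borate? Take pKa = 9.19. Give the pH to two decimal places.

pH = pKa + log([A⁻]/[HA]) = 9.19 + log(0.29/0.043)
pH = 9.19 + (+0.829) = 10.02

pH = 10.02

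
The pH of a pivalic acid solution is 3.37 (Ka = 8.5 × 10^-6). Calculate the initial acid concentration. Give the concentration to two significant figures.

[H+] = 10^(-3.37) = 4.27 × 10^-4 M = x
Ka = x²/(C₀ − x) ⇒ C₀ = x + x²/Ka
C₀ = 4.27 × 10^-4 + (4.27 × 10^-4)²/(8.5 × 10^-6) = 2.19 × 10^-2 M

C₀ = 2.2 × 10^-2 M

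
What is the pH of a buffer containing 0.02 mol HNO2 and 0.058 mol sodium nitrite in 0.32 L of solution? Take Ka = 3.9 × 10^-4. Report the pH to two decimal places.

pH = 3.87

pKa = −log(3.9 × 10^-4) = 3.409
pH = pKa + log([A⁻]/[HA]) = 3.409 + log(0.058/0.02)
pH = 3.409 + (+0.462) = 3.87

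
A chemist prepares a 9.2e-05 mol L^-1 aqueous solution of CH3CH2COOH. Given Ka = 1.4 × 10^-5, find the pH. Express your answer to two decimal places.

CH3CH2COOH ⇌ CH3CH2COO- + H+
From the ICE table, Ka = [H+]²/(9.2e-05 − [H+]) = 1.4 × 10^-5.
Here C₀/Ka ≈ 6.57, so the small-[H+] approximation fails. Use the quadratic:
[H+] = [−1.4e-05 + √(1.4e-05² + 5.15e-09)]/2 = 2.96 × 10^-5 M
pH = −log[H+] = −log(2.96 × 10^-5) = 4.53

pH = 4.53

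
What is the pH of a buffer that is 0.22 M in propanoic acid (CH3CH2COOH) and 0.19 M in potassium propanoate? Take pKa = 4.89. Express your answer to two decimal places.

pH = 4.83

Using pH = pKa + log([base]/[acid]) with [base]/[acid] = 0.19/0.22:
pH = 4.89 + (-0.064) = 4.83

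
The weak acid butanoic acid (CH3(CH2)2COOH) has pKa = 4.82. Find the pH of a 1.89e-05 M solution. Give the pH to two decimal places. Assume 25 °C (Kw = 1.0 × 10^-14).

pH = 4.96

CH3(CH2)2COOH ⇌ CH3(CH2)2COO- + H+
Ka = 10^(−4.82) = 1.51 × 10^-5
Let x = [H+] at equilibrium. Ka = x²/(1.89e-05 − x).
x is not negligible relative to C₀; solve x² + 1.51e-05·x − 2.85e-10 = 0.
x = (−Ka + √(Ka² + 4·Ka·C₀))/2 = 1.10 × 10^-5 M
pH = −log(1.10 × 10^-5) = 4.96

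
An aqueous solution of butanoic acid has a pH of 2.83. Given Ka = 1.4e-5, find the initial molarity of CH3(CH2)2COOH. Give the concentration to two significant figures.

[H+] = 10^(-2.83) = 1.48 × 10^-3 M = x
Ka = x²/(C₀ − x) ⇒ C₀ = x + x²/Ka
C₀ = 1.48 × 10^-3 + (1.48 × 10^-3)²/(1.4 × 10^-5) = 1.58 × 10^-1 M

C₀ = 1.6 × 10^-1 M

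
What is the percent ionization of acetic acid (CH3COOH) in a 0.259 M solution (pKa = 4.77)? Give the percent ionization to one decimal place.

0.8%

CH3COOH ⇌ CH3COO- + H+; let x = [H+] at equilibrium.
Ka = 10^(−4.77) = 1.70 × 10^-5
x ≈ √(Ka·C₀) = √(1.70 × 10^-5 × 0.259) = 2.10 × 10^-3 M
% ionization = x/C₀ × 100% = 2.10 × 10^-3/0.259 × 100% = 0.8%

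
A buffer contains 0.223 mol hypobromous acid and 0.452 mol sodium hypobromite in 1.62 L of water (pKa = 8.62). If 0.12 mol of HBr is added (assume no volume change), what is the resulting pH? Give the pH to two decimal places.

After neutralization: n(HOBr) = 0.343 mol, n(OBr-) = 0.332 mol.
pH = pKa + log(n_OBr-/n_HOBr) = 8.62 + log(0.332/0.343) = 8.62 + (-0.014)

pH = 8.61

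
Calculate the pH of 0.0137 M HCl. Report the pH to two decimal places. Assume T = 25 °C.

HCl is a strong acid and dissociates completely, so [H+] = 0.0137 M.
pH = -log(0.0137) = 1.86

pH = 1.86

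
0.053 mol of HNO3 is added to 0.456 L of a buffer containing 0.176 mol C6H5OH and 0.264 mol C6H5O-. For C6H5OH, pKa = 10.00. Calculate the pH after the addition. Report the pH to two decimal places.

After neutralization: n(C6H5OH) = 0.229 mol, n(C6H5O-) = 0.211 mol.
pH = pKa + log([A⁻]/[HA]) = 10.00 + log(0.211/0.229) = 10.00 -0.036

pH = 9.96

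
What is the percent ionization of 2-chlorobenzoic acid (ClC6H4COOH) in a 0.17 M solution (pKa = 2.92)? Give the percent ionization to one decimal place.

ClC6H4COOH ⇌ ClC6H4COO- + H+; let x = [H+] at equilibrium.
Ka = 10^(−2.92) = 1.20 × 10^-3
Solve x² + 0.0012x − 0.000204 = 0 → x = 1.37 × 10^-2 M
% ionization = x/C₀ × 100% = 1.37 × 10^-2/0.17 × 100% = 8.1%

8.1%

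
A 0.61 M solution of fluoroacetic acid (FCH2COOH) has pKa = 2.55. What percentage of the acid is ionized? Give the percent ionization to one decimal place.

6.6%

FCH2COOH ⇌ FCH2COO- + H+; let x = [H+] at equilibrium.
Ka = 10^(−2.55) = 2.82 × 10^-3
Solve x² + 0.00282x − 0.00172 = 0 → x = 4.01 × 10^-2 M
Fraction ionized = 4.01 × 10^-2 / 0.61 = 0.0657 → 6.6%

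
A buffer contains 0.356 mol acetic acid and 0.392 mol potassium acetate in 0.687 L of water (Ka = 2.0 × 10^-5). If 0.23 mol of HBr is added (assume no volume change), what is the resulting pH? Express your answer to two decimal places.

After neutralization: n(CH3COOH) = 0.586 mol, n(CH3COO-) = 0.162 mol.
pKa = −log(2.0 × 10^-5) = 4.699
Henderson–Hasselbalch with mole ratio 0.162/0.586: pH = 4.699 + (-0.558)

pH = 4.14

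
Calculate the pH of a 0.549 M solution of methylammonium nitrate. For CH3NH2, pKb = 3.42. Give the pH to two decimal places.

pH = 5.42

CH3NH3+ is the conjugate acid of the weak base CH3NH2.
Kb = 10^(−3.42) = 3.80 × 10^-4
Ka = Kw/Kb = 1.0×10^-14 / 3.80 × 10^-4 = 2.63 × 10^-11
Ka = [H+]²/(0.549 − [H+]) = 2.63 × 10^-11
Neglecting [H+] in the denominator: [H+] = √(2.63 × 10^-11 × 0.549) = 3.80 × 10^-6 M
pH = −log[H+] = −log(3.80 × 10^-6) = 5.42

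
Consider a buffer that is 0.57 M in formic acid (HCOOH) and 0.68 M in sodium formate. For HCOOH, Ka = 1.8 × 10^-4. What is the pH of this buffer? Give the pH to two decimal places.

pH = 3.82

pKa = −log(1.8 × 10^-4) = 3.745
pH = pKa + log([A⁻]/[HA]) = 3.745 + log(0.68/0.57)
pH = 3.745 + (+0.077) = 3.82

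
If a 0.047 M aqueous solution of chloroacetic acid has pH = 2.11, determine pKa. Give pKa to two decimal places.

pKa = 2.81

[H+] = 10^(-2.11) = 7.76 × 10^-3 M
At equilibrium [HA] = 0.047 − 7.76 × 10^-3 = 3.92 × 10^-2 M
Ka = [H+][A-]/[HA] = (7.76 × 10^-3)² / 3.92 × 10^-2 = 1.54 × 10^-3
pKa = -log(1.54 × 10^-3) = 2.81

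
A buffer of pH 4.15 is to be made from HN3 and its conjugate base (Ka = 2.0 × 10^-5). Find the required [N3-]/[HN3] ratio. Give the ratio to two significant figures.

pKa = -log(2.0 × 10^-5) = 4.699
pH = pKa + log(r) ⇒ log(r) = 4.15 − 4.699 = -0.549
r = [N3-]/[HN3] = 10^(-0.549) = 0.282

ratio = 0.28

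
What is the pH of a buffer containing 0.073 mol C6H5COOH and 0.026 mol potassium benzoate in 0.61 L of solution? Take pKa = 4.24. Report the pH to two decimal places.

pH = 3.79

Using pH = pKa + log([base]/[acid]) with [base]/[acid] = 0.026/0.073:
pH = 4.24 + (-0.448) = 3.79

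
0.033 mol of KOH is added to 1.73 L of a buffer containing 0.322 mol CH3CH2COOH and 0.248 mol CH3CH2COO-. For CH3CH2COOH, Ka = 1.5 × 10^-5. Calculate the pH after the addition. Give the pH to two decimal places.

pH = 4.81

OH- converts CH3CH2COOH to CH3CH2COO-: CH3CH2COOH → 0.289 mol, CH3CH2COO- → 0.281 mol.
pKa = −log(1.5 × 10^-5) = 4.824
pH = pKa + log(n_CH3CH2COO-/n_CH3CH2COOH) = 4.824 + log(0.281/0.289) = 4.824 + (-0.012)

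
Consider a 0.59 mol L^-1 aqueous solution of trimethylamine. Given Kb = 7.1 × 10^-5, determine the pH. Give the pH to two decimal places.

pH = 11.81

(CH3)3N + H2O ⇌ (CH3)3NH+ + OH-
Kb = [OH-]²/(0.59 − [OH-]) = 7.1 × 10^-5
Neglecting [OH-] in the denominator: [OH-] = √(7.1 × 10^-5 × 0.59) = 6.47 × 10^-3 M
pOH = −log(6.47 × 10^-3) = 2.19; pH = 14.00 − 2.19 = 11.81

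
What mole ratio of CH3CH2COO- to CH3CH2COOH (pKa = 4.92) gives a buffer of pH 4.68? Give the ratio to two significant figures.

ratio = 0.58

pH = pKa + log(r) ⇒ log(r) = 4.68 − 4.92 = -0.24
r = [CH3CH2COO-]/[CH3CH2COOH] = 10^(-0.24) = 0.575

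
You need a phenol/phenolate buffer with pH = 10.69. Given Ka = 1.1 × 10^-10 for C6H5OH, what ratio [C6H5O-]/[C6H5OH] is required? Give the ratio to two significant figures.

pKa = -log(1.1 × 10^-10) = 9.959
pH = pKa + log(r) ⇒ log(r) = 10.69 − 9.959 = +0.731
r = [C6H5O-]/[C6H5OH] = 10^(+0.731) = 5.38

ratio = 5.4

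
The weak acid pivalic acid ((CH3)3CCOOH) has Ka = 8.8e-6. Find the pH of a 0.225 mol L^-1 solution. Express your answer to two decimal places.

(CH3)3CCOOH ⇌ (CH3)3CCOO- + H+
Ka = x²/(0.225 − x) = 8.8 × 10^-6
Since Ka ≪ C₀, x ≈ √(Ka·C₀) = 1.41 × 10^-3 M.
pH = −log(1.41 × 10^-3) = 2.85

pH = 2.85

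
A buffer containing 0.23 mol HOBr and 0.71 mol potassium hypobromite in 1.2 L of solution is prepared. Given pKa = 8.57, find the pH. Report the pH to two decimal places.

Henderson–Hasselbalch: pH = pKa + log([OBr-]/[HOBr]) = 8.57 + log(0.71/0.23)
pH = 8.57 + (+0.490) = 9.06

pH = 9.06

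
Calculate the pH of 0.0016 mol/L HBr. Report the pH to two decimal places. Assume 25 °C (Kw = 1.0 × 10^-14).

HBr is a strong acid and dissociates completely, so [H+] = 0.0016 M.
pH = -log(0.0016) = 2.80

pH = 2.80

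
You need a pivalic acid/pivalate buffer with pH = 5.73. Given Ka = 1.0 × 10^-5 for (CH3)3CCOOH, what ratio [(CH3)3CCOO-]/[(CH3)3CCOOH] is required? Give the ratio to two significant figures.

pKa = -log(1.0 × 10^-5) = 5.000
pH = pKa + log(r) ⇒ log(r) = 5.73 − 5.000 = +0.730
r = [(CH3)3CCOO-]/[(CH3)3CCOOH] = 10^(+0.730) = 5.37

ratio = 5.4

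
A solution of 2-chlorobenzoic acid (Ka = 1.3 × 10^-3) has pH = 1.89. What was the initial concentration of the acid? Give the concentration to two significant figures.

[H+] = 10^(-1.89) = 1.29 × 10^-2 M = x
Ka = x²/(C₀ − x) ⇒ C₀ = x + x²/Ka
C₀ = 1.29 × 10^-2 + (1.29 × 10^-2)²/(1.3 × 10^-3) = 1.41 × 10^-1 M

C₀ = 1.4 × 10^-1 M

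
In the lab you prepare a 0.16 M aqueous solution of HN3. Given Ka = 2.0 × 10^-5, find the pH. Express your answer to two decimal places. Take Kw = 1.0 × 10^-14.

pH = 2.75

HN3 ⇌ N3- + H+
Ka = [H+]²/(0.16 − [H+]) = 2.0 × 10^-5
Since Ka ≪ C₀, [H+] ≈ √(Ka·C₀) = 1.79 × 10^-3 M.
([H+]/C₀ = 1.1% < 5%, so the approximation holds.)
pH = −log[H+] = −log(1.79 × 10^-3) = 2.75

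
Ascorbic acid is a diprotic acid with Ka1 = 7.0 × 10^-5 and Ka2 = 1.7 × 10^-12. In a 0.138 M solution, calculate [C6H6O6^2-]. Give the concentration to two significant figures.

First ionization gives [H+] ≈ [HC6H6O6-] = 3.11 × 10^-3 M.
Second step: Ka2 = [H+][C6H6O6^2-]/[HC6H6O6-] ≈ [C6H6O6^2-] (since [H+] ≈ [HC6H6O6-]).
So [C6H6O6^2-] ≈ Ka2.

1.7 × 10^-12 M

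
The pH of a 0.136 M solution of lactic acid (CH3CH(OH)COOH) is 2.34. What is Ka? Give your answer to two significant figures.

Ka = 1.6 × 10^-4

[H+] = 10^(-2.34) = 4.57 × 10^-3 M
At equilibrium [HA] = 0.136 − 4.57 × 10^-3 = 1.31 × 10^-1 M
Ka = [H+][A-]/[HA] = (4.57 × 10^-3)² / 1.31 × 10^-1 = 1.6 × 10^-4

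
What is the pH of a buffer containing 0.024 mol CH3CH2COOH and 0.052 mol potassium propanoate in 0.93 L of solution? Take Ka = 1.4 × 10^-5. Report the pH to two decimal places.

pKa = −log(1.4 × 10^-5) = 4.854
Using pH = pKa + log([base]/[acid]) with [base]/[acid] = 0.052/0.024:
pH = 4.854 + (+0.336) = 5.19

pH = 5.19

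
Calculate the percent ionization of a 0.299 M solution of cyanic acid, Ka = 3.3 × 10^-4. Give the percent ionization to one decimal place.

HOCN ⇌ OCN- + H+; let x = [H+] at equilibrium.
x ≈ √(Ka·C₀) = √(3.3 × 10^-4 × 0.299) = 9.93 × 10^-3 M
% ionization = x/C₀ × 100% = 9.93 × 10^-3/0.299 × 100% = 3.3%

3.3%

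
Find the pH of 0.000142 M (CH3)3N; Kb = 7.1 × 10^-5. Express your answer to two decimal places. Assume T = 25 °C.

pH = 9.85

(CH3)3N + H2O ⇌ (CH3)3NH+ + OH-
Kb = x²/(0.000142 − x) = 7.1 × 10^-5
Here C₀/Kb ≈ 2, so the small-x approximation fails. Use the quadratic:
x = (−Kb + √(Kb² + 4·Kb·C₀))/2 = 7.10 × 10^-5 M
pOH = 4.15, so pH = 14.00 − pOH = 9.85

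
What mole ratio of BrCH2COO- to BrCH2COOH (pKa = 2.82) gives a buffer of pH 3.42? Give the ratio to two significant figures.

pH = pKa + log(r) ⇒ log(r) = 3.42 − 2.82 = +0.60
r = [BrCH2COO-]/[BrCH2COOH] = 10^(+0.60) = 3.98

ratio = 4.0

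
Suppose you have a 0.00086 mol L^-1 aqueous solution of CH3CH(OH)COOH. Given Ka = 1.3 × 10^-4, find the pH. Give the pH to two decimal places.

CH3CH(OH)COOH ⇌ CH3CH(OH)COO- + H+
From the ICE table, Ka = [H+]²/(0.00086 − [H+]) = 1.3 × 10^-4.
Here C₀/Ka ≈ 6.62, so the small-[H+] approximation fails. Use the quadratic:
[H+] = (−Ka + √(Ka² + 4·Ka·C₀))/2 = 2.76 × 10^-4 M
pH = −log(2.76 × 10^-4) = 3.56

pH = 3.56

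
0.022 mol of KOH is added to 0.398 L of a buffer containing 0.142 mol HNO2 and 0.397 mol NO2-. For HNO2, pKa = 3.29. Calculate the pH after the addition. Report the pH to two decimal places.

After neutralization: n(HNO2) = 0.12 mol, n(NO2-) = 0.419 mol.
Henderson–Hasselbalch with mole ratio 0.419/0.12: pH = 3.29 + (+0.543)

pH = 3.83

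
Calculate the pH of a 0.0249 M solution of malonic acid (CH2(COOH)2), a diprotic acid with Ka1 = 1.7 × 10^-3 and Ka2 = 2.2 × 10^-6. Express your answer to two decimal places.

pH = 2.24

Ka1 ≫ Ka2, so treat the first dissociation as the only significant source of H+.
Ka1 = x²/(0.0249 − x) = 1.7 × 10^-3
Solving the quadratic: x = (−Ka1 + √(Ka1² + 4·Ka1·C₀))/2 = 5.71 × 10^-3 M
pH = −log(5.71 × 10^-3) = 2.24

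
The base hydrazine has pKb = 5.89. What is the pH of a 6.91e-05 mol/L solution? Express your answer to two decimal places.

pH = 8.95

N2H4 + H2O ⇌ N2H5+ + OH-
Kb = 10^(−5.89) = 1.29 × 10^-6
Kb = x²/(6.91e-05 − x) = 1.29 × 10^-6
Here C₀/Kb ≈ 53.6, so the small-x approximation fails. Use the quadratic:
x = [−1.29e-06 + √(1.29e-06² + 3.57e-10)]/2 = 8.82 × 10^-6 M
pOH = 5.05, so pH = 14.00 − pOH = 8.95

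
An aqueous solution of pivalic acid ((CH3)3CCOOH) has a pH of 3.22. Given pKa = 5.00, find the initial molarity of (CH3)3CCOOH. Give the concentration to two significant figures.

C₀ = 3.7 × 10^-2 M

[H+] = 10^(-3.22) = 6.03 × 10^-4 M = x
Ka = 10^(−5.00) = 1.00 × 10^-5
Ka = x²/(C₀ − x) ⇒ C₀ = x + x²/Ka
C₀ = 6.03 × 10^-4 + (6.03 × 10^-4)²/(1.00 × 10^-5) = 3.70 × 10^-2 M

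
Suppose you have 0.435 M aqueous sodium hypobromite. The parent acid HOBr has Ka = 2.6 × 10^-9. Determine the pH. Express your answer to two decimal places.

OBr- is the conjugate base of the weak acid HOBr.
Kb = Kw/Ka = 1.0×10^-14 / 2.6 × 10^-9 = 3.85 × 10^-6
From the ICE table, Kb = x²/(0.435 − x) = 3.85 × 10^-6.
Neglecting x in the denominator: x = √(3.85 × 10^-6 × 0.435) = 1.29 × 10^-3 M
pOH = −log(1.29 × 10^-3) = 2.89; pH = 14.00 − 2.89 = 11.11

pH = 11.11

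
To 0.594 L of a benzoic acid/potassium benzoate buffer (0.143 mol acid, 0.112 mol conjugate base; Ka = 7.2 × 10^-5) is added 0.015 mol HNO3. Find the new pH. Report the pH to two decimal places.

Added H+ converts C6H5COO- to C6H5COOH: C6H5COOH → 0.158 mol, C6H5COO- → 0.097 mol.
pKa = −log(7.2 × 10^-5) = 4.143
Henderson–Hasselbalch with mole ratio 0.097/0.158: pH = 4.143 + (-0.212)

pH = 3.93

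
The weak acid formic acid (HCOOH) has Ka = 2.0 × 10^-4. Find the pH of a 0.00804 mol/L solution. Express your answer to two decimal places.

HCOOH ⇌ HCOO- + H+
From the ICE table, Ka = x²/(0.00804 − x) = 2.0 × 10^-4.
x is not negligible relative to C₀; solve x² + 0.0002·x − 1.61e-06 = 0.
x = (−Ka + √(Ka² + 4·Ka·C₀))/2 = 1.17 × 10^-3 M
pH = −log(1.17 × 10^-3) = 2.93

pH = 2.93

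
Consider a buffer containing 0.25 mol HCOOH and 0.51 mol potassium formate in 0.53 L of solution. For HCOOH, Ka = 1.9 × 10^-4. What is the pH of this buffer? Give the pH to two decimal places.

pKa = −log(1.9 × 10^-4) = 3.721
Using pH = pKa + log([base]/[acid]) with [base]/[acid] = 0.51/0.25:
pH = 3.721 + (+0.310) = 4.03

pH = 4.03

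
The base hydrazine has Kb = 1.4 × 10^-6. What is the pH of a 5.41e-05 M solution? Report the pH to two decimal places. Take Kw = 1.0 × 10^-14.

N2H4 + H2O ⇌ N2H5+ + OH-
Kb = [OH-]²/(5.41e-05 − [OH-]) = 1.4 × 10^-6
[OH-] is not negligible relative to C₀; solve [OH-]² + 1.4e-06·[OH-] − 7.57e-11 = 0.
[OH-] = (−Kb + √(Kb² + 4·Kb·C₀))/2 = 8.03 × 10^-6 M
pOH = 5.10, so pH = 14.00 − pOH = 8.90

pH = 8.90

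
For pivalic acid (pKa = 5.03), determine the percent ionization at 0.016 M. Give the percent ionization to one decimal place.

2.4%

(CH3)3CCOOH ⇌ (CH3)3CCOO- + H+; let x = [H+] at equilibrium.
Ka = 10^(−5.03) = 9.33 × 10^-6
x ≈ √(Ka·C₀) = √(9.33 × 10^-6 × 0.016) = 3.86 × 10^-4 M
% ionization = x/C₀ × 100% = 3.86 × 10^-4/0.016 × 100% = 2.4%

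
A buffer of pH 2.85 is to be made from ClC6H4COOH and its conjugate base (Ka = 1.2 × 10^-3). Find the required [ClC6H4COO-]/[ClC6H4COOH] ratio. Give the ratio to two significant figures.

ratio = 0.85

pKa = -log(1.2 × 10^-3) = 2.921
pH = pKa + log(r) ⇒ log(r) = 2.85 − 2.921 = -0.071
r = [ClC6H4COO-]/[ClC6H4COOH] = 10^(-0.071) = 0.849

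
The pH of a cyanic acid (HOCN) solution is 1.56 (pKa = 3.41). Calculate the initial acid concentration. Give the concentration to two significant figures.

C₀ = 2.0 M

[H+] = 10^(-1.56) = 2.75 × 10^-2 M = x
Ka = 10^(−3.41) = 3.89 × 10^-4
Ka = x²/(C₀ − x) ⇒ C₀ = x + x²/Ka
C₀ = 2.75 × 10^-2 + (2.75 × 10^-2)²/(3.89 × 10^-4) = 1.97 M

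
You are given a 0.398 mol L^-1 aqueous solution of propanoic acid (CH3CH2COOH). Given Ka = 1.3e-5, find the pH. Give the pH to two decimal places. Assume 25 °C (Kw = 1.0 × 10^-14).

pH = 2.64

CH3CH2COOH ⇌ CH3CH2COO- + H+
Ka = [H+]²/(0.398 − [H+]) = 1.3 × 10^-5
Since Ka ≪ C₀, [H+] ≈ √(Ka·C₀) = 2.27 × 10^-3 M.
([H+]/C₀ = 0.57% < 5%, so the approximation holds.)
pH = −log(2.27 × 10^-3) = 2.64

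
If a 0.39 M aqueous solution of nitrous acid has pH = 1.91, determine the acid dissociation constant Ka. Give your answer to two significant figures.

Ka = 4.0 × 10^-4

[H+] = 10^(-1.91) = 1.23 × 10^-2 M
At equilibrium [HA] = 0.39 − 1.23 × 10^-2 = 3.78 × 10^-1 M
Ka = [H+][A-]/[HA] = (1.23 × 10^-2)² / 3.78 × 10^-1 = 4.0 × 10^-4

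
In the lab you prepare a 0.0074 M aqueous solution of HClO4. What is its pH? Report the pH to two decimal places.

HClO4 is a strong acid and dissociates completely, so [H+] = 0.0074 M.
pH = -log(0.0074) = 2.13

pH = 2.13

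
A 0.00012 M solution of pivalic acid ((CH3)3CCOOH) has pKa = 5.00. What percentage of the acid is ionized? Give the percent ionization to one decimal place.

(CH3)3CCOOH ⇌ (CH3)3CCOO- + H+; let x = [H+] at equilibrium.
Ka = 10^(−5.00) = 1.00 × 10^-5
Ka = x²/(C₀ − x); solving the quadratic gives x = 3.00 × 10^-5 M.
Fraction ionized = 3.00 × 10^-5 / 0.00012 = 0.2500 → 25.0%

25.0%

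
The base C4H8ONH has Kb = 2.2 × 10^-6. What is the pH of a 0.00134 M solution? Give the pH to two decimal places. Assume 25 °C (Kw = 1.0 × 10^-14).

C4H8ONH + H2O ⇌ C4H8ONH2+ + OH-
From the ICE table, Kb = [OH-]²/(0.00134 − [OH-]) = 2.2 × 10^-6.
Since Kb ≪ C₀, [OH-] ≈ √(Kb·C₀) = 5.43 × 10^-5 M.
Check: 4.1% ionized — well under 5%, approximation valid.
pOH = 4.27, so pH = 14.00 − pOH = 9.73

pH = 9.73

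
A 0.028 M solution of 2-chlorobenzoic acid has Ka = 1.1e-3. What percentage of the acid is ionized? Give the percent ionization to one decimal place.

ClC6H4COOH ⇌ ClC6H4COO- + H+; let x = [H+] at equilibrium.
Ka = x²/(C₀ − x); solving the quadratic gives x = 5.03 × 10^-3 M.
Fraction ionized = 5.03 × 10^-3 / 0.028 = 0.1796 → 18.0%

18.0%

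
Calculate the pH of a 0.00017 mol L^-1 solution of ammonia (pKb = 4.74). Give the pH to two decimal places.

pH = 9.67

NH3 + H2O ⇌ NH4+ + OH-
Kb = 10^(−4.74) = 1.82 × 10^-5
Kb = x²/(0.00017 − x) = 1.82 × 10^-5
Here C₀/Kb ≈ 9.34, so the small-x approximation fails. Use the quadratic:
x = [−1.82e-05 + √(1.82e-05² + 1.24e-08)]/2 = 4.73 × 10^-5 M
pOH = −log(4.73 × 10^-5) = 4.33; pH = 14.00 − 4.33 = 9.67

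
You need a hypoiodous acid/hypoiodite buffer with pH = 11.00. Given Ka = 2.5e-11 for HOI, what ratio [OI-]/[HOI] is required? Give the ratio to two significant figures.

ratio = 2.5

pKa = -log(2.5 × 10^-11) = 10.602
pH = pKa + log(r) ⇒ log(r) = 11.00 − 10.602 = +0.398
r = [OI-]/[HOI] = 10^(+0.398) = 2.5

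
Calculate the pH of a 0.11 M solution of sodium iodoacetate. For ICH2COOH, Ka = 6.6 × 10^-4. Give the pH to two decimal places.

ICH2COO- is the conjugate base of the weak acid ICH2COOH.
Kb = Kw/Ka = 1.0×10^-14 / 6.6 × 10^-4 = 1.52 × 10^-11
Kb = x²/(0.11 − x) = 1.52 × 10^-11
Assume x ≪ 0.11: x ≈ √(1.52 × 10^-11 × 0.11) = 1.29 × 10^-6 M
Check: 0.0012% ionized — well under 5%, approximation valid.
pOH = 5.89, so pH = 14.00 − pOH = 8.11

pH = 8.11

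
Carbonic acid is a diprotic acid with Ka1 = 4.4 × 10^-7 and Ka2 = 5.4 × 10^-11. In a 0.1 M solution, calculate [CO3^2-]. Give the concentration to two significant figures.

5.4 × 10^-11 M

First ionization gives [H+] ≈ [HCO3-] = 2.10 × 10^-4 M.
Second step: Ka2 = [H+][CO3^2-]/[HCO3-] ≈ [CO3^2-] (since [H+] ≈ [HCO3-]).
So [CO3^2-] ≈ Ka2.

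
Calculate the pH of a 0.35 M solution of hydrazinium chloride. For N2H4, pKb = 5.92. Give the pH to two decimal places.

N2H5+ is the conjugate acid of the weak base N2H4.
Kb = 10^(−5.92) = 1.20 × 10^-6
Ka = Kw/Kb = 1.0×10^-14 / 1.20 × 10^-6 = 8.33 × 10^-9
From the ICE table, Ka = [H+]²/(0.35 − [H+]) = 8.33 × 10^-9.
Neglecting [H+] in the denominator: [H+] = √(8.33 × 10^-9 × 0.35) = 5.40 × 10^-5 M
Check: 0.015% ionized — well under 5%, approximation valid.
pH = −log[H+] = −log(5.40 × 10^-5) = 4.27

pH = 4.27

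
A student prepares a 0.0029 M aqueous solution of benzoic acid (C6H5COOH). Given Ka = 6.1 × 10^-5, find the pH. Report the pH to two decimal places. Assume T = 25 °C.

C6H5COOH ⇌ C6H5COO- + H+
Ka = [H+]²/(0.0029 − [H+]) = 6.1 × 10^-5
[H+] is not negligible relative to C₀; solve [H+]² + 6.1e-05·[H+] − 1.77e-07 = 0.
[H+] = (−Ka + √(Ka² + 4·Ka·C₀))/2 = 3.91 × 10^-4 M
pH = −log[H+] = −log(3.91 × 10^-4) = 3.41

pH = 3.41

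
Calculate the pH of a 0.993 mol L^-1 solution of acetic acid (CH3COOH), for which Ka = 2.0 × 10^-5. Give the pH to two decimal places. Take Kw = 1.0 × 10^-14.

CH3COOH ⇌ CH3COO- + H+
Let x = [H+] at equilibrium. Ka = x²/(0.993 − x).
Assume x ≪ 0.993: x ≈ √(2.0 × 10^-5 × 0.993) = 4.46 × 10^-3 M
(x/C₀ = 0.45% < 5%, so the approximation holds.)
pH = −log(4.46 × 10^-3) = 2.35

pH = 2.35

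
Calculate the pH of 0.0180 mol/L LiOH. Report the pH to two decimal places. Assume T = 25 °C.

LiOH is a strong base; [OH-] = 0.018 M.
pOH = -log(0.018) = 1.74
pH = 14.00 - 1.74 = 12.26

pH = 12.26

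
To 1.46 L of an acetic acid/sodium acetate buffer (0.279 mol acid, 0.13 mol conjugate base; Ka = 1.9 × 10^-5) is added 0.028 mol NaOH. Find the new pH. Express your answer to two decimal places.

pH = 4.52

After neutralization: n(CH3COOH) = 0.251 mol, n(CH3COO-) = 0.158 mol.
pKa = −log(1.9 × 10^-5) = 4.721
pH = pKa + log(n_CH3COO-/n_CH3COOH) = 4.721 + log(0.158/0.251) = 4.721 + (-0.201)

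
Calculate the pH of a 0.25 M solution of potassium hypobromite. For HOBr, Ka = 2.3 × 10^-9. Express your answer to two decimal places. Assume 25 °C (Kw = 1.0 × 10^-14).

OBr- is the conjugate base of the weak acid HOBr.
Kb = Kw/Ka = 1.0×10^-14 / 2.3 × 10^-9 = 4.35 × 10^-6
Kb = [OH-]²/(0.25 − [OH-]) = 4.35 × 10^-6
Neglecting [OH-] in the denominator: [OH-] = √(4.35 × 10^-6 × 0.25) = 1.04 × 10^-3 M
pOH = −log(1.04 × 10^-3) = 2.98; pH = 14.00 − 2.98 = 11.02

pH = 11.02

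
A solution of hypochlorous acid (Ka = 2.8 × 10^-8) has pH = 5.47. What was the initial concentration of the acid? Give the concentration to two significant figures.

C₀ = 4.1 × 10^-4 M

[H+] = 10^(-5.47) = 3.39 × 10^-6 M = x
Ka = x²/(C₀ − x) ⇒ C₀ = x + x²/Ka
C₀ = 3.39 × 10^-6 + (3.39 × 10^-6)²/(2.8 × 10^-8) = 4.14 × 10^-4 M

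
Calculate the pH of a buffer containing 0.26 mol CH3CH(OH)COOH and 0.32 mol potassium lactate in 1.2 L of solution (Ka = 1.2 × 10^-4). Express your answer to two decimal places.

pH = 4.01

pKa = −log(1.2 × 10^-4) = 3.921
Henderson–Hasselbalch: pH = pKa + log([CH3CH(OH)COO-]/[CH3CH(OH)COOH]) = 3.921 + log(0.32/0.26)
pH = 3.921 + (+0.090) = 4.01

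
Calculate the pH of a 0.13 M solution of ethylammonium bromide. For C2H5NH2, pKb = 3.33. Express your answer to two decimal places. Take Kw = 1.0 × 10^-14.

pH = 5.78

C2H5NH3+ is the conjugate acid of the weak base C2H5NH2.
Kb = 10^(−3.33) = 4.68 × 10^-4
Ka = Kw/Kb = 1.0×10^-14 / 4.68 × 10^-4 = 2.14 × 10^-11
From the ICE table, Ka = [H+]²/(0.13 − [H+]) = 2.14 × 10^-11.
Since Ka ≪ C₀, [H+] ≈ √(Ka·C₀) = 1.67 × 10^-6 M.
Check: 0.0013% ionized — well under 5%, approximation valid.
pH = −log[H+] = −log(1.67 × 10^-6) = 5.78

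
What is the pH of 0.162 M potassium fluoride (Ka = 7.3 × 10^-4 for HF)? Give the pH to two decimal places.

pH = 8.17

F- is the conjugate base of the weak acid HF.
Kb = Kw/Ka = 1.0×10^-14 / 7.3 × 10^-4 = 1.37 × 10^-11
From the ICE table, Kb = x²/(0.162 − x) = 1.37 × 10^-11.
Assume x ≪ 0.162: x ≈ √(1.37 × 10^-11 × 0.162) = 1.49 × 10^-6 M
(x/C₀ = 0.00092% < 5%, so the approximation holds.)
pOH = −log(1.49 × 10^-6) = 5.83; pH = 14.00 − 5.83 = 8.17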